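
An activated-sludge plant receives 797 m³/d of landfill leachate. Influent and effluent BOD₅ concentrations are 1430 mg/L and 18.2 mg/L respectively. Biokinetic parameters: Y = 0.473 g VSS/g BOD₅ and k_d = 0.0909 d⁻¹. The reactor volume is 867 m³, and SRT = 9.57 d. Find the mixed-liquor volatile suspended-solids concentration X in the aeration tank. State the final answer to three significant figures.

X ≈ 3140 mg/L

Solving the biomass balance for X: X = Y Q (S₀−S) θ_c / [V (1+k_d θ_c)] = 0.473 × 797 × (1430 − 18.2) × 9.57 / [867 × (1 + 0.0909 × 9.57)] = 3142 mg/L.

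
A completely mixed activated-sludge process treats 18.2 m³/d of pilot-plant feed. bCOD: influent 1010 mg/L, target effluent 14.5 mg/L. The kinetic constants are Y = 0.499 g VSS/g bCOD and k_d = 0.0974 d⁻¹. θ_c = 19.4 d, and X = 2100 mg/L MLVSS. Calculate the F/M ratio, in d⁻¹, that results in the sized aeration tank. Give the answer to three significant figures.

F/M ≈ 0.303 d⁻¹

Steady-state biomass mass balance: V·X·(1 + k_d·θ_c) = Y·Q·(S₀ − S)·θ_c, so V = 0.499 × 18.2 × (1010 − 14.5) × 19.4 / [2100 × (1 + 0.0974 × 19.4)] = 1.75×10^5 / 6068 = 28.90 m³.
Food-to-microorganism ratio F/M = Q S₀ / (V X) = 18.2 × 1010 / (28.90 × 2100) = 0.3028 d⁻¹.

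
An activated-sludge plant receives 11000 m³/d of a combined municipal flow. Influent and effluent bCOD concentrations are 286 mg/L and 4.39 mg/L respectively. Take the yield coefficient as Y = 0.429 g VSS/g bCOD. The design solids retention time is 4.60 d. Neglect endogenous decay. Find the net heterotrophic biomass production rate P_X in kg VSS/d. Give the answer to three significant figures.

With endogenous decay neglected, the observed yield equals the true yield: Y_obs = Y = 0.429 g VSS/g bCOD.
Mass of bCOD removed per day: Q(S₀ − S) = 11000 × 281.6 g/m³ = 3098 kg/d.
P_X = Y_obs · Q(S₀ − S) = 0.4290 × 3098 = 1329 kg VSS/d.

P_X ≈ 1330 kg VSS/d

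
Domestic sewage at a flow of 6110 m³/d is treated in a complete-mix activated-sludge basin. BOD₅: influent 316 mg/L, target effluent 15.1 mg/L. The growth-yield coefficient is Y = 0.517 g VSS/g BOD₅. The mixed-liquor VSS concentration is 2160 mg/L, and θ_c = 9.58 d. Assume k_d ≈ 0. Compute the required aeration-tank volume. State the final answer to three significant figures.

V ≈ 4220 m³

With k_d = 0 the design equation reduces to V = Y Q (S₀−S) θ_c / X = 0.517 × 6110 × (316 − 15.1) × 9.58 / 2160 = 4216 m³.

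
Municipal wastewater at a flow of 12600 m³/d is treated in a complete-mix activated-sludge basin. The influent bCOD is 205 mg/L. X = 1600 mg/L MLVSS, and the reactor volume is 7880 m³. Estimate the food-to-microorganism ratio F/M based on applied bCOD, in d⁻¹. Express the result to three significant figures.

Food-to-microorganism ratio F/M = Q S₀ / (V X) = 12600 × 205 / (7880 × 1600) = 0.2049 d⁻¹.

F/M ≈ 0.205 d⁻¹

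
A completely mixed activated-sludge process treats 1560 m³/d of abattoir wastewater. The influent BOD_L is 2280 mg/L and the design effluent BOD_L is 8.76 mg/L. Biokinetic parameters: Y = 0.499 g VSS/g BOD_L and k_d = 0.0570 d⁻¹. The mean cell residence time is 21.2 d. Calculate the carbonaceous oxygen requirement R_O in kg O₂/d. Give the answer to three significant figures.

Correct the yield for decay: Y_obs = Y/(1 + k_d θ_c) = 0.499 / (1 + 0.0570 × 21.2) = 0.499 / 2.208 = 0.2260.
Q·(S₀ − S) = 1560 × (2280 − 8.76) × 10⁻³ = 3543 kg/d removed.
Net sludge production P_X = 0.2260 × 3543 = 800.6 kg VSS/d.
Carbonaceous O₂ demand = substrate oxidised − cell-mass equivalent = 3543 − 1.42 × 800.6 = 2406 kg O₂/d.

R_O ≈ 2410 kg O₂/d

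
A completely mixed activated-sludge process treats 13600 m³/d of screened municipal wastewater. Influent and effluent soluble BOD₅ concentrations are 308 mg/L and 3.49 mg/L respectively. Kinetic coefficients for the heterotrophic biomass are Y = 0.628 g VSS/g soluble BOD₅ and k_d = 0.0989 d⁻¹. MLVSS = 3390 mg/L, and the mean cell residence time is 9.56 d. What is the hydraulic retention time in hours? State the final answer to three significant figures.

τ ≈ 6.65 h

Steady-state biomass mass balance: V·X·(1 + k_d·θ_c) = Y·Q·(S₀ − S)·θ_c, so V = 0.628 × 13600 × (308 − 3.49) × 9.56 / [3390 × (1 + 0.0989 × 9.56)] = 2.49×10^7 / 6595 = 3770 m³.
HRT = V/Q = 3770 m³ / 13600 m³·d⁻¹ = 0.2772 d × 24 = 6.653 h.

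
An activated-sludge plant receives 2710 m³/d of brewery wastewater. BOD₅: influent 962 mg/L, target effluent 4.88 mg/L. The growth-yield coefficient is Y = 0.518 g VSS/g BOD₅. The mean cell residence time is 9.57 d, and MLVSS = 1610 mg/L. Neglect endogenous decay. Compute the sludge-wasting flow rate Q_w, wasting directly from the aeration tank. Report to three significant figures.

With k_d = 0 the design equation reduces to V = Y Q (S₀−S) θ_c / X = 0.518 × 2710 × (962 − 4.88) × 9.57 / 1610 = 7986 m³.
With mixed-liquor wasting, θ_c = V/Q_w, so Q_w = V/θ_c = 7986/9.57 = 834.5 m³/d.

Q_w ≈ 835 m³/d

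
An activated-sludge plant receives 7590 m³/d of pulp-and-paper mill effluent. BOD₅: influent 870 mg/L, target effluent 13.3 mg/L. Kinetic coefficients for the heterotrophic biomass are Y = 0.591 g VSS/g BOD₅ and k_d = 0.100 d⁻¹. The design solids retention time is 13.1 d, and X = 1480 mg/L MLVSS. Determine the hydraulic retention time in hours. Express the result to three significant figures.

Rearranging the biomass balance for a CMAS with decay, V = Y·Q·ΔS·θ_c / [X·(1+k_d θ_c)] = 0.591 × 7590 × (870 − 13.3) × 13.1 / [1480 × (1 + 0.100 × 13.1)] = 5.03×10^7 / 3419 = 14725 m³.
Hydraulic retention time τ = V/Q = 14725 / 7590 = 1.940 d = 46.56 h.

τ ≈ 46.6 h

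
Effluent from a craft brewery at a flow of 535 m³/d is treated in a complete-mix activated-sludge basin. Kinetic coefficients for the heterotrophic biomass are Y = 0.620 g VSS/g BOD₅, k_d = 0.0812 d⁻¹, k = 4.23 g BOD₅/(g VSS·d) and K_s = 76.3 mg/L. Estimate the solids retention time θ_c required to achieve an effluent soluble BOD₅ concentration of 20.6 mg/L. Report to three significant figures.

θ_c ≈ 2.10 d

Specific growth rate at S = 20.6 mg/L: μ = YkS/(K_s+S) = 0.620·4.23·20.6/(76.3+20.6) = 0.5575 d⁻¹.
Then 1/θ_c = μ − k_d = 0.5575 − 0.0812 = 0.4763 d⁻¹, giving θ_c = 2.099 d.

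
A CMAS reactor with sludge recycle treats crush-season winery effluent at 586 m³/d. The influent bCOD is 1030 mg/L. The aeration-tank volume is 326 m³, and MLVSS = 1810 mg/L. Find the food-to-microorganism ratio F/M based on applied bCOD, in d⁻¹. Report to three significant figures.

F/M = Q·S₀ / (V·X) = 586 × 1030 / (326.0 × 1810) = 1.023 g bCOD·(g VSS·d)⁻¹.

F/M ≈ 1.02 d⁻¹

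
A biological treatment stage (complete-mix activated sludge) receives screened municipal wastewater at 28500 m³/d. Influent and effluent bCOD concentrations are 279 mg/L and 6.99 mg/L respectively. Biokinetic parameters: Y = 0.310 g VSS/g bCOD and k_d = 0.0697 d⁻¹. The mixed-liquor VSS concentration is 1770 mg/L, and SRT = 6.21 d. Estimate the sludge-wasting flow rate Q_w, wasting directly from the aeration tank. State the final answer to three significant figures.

Rearranging the biomass balance for a CMAS with decay, V = Y·Q·ΔS·θ_c / [X·(1+k_d θ_c)] = 0.310 × 28500 × (279 − 6.99) × 6.21 / [1770 × (1 + 0.0697 × 6.21)] = 1.49×10^7 / 2536 = 5885 m³.
With mixed-liquor wasting, θ_c = V/Q_w, so Q_w = V/θ_c = 5885/6.21 = 947.6 m³/d.

Q_w ≈ 948 m³/d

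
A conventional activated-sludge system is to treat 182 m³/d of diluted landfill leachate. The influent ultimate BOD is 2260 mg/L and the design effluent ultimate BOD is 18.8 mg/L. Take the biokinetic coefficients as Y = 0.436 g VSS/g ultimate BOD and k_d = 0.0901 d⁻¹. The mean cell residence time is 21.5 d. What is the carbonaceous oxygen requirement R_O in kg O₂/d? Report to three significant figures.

Correct the yield for decay: Y_obs = Y/(1 + k_d θ_c) = 0.436 / (1 + 0.0901 × 21.5) = 0.436 / 2.937 = 0.1484.
Substrate removed = Q·(S₀ − S) = 182 m³/d × (2260 − 18.8) g/m³ = 4.08×10^5 g/d = 407.9 kg/d.
Net sludge production P_X = 0.1484 × 407.9 = 60.55 kg VSS/d.
R_O = Q·ΔS − 1.42 P_X = 407.9 − 85.98 = 321.9 kg O₂/d.

R_O ≈ 322 kg O₂/d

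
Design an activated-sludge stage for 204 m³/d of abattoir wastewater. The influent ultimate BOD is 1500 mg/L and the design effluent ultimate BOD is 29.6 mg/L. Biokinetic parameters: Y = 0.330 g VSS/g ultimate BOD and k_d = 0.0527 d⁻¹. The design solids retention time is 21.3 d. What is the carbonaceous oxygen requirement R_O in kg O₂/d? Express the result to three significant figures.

R_O ≈ 234 kg O₂/d

Correct the yield for decay: Y_obs = Y/(1 + k_d θ_c) = 0.330 / (1 + 0.0527 × 21.3) = 0.330 / 2.123 = 0.1555.
Mass of ultimate BOD removed per day: Q(S₀ − S) = 204 × 1470 g/m³ = 300.0 kg/d.
P_X = Y_obs·Q·(S₀ − S) = 0.1555 × 300.0 = 46.64 kg VSS/d.
Carbonaceous O₂ demand = substrate oxidised − cell-mass equivalent = 300.0 − 1.42 × 46.64 = 233.7 kg O₂/d.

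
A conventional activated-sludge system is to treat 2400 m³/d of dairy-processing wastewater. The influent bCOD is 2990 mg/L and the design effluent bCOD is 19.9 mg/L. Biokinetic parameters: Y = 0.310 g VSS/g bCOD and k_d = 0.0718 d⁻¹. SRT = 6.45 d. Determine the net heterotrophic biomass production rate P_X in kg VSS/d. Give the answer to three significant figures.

Y_obs = Y / (1 + k_d θ_c) = 0.310 / (1 + 0.0718 × 6.45) = 0.310 / 1.463 = 0.2119.
Substrate removed = Q·(S₀ − S) = 2400 m³/d × (2990 − 19.9) g/m³ = 7.13×10^6 g/d = 7128 kg/d.
Biomass produced: P_X = Y_obs·Q·ΔS = 0.2119 × 7128 ≈ 1510 kg VSS/d.

P_X ≈ 1510 kg VSS/d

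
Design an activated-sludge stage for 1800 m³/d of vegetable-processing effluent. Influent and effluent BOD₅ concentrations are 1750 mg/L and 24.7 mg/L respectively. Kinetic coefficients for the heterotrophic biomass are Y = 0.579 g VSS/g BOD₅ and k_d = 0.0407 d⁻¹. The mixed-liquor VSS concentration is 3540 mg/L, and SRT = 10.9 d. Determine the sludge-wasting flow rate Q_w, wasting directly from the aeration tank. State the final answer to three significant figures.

Q_w ≈ 352 m³/d

From the SRT design equation V = Y Q (S₀−S) θ_c / [X (1 + k_d θ_c)] = 0.579 × 1800 × (1750 − 24.7) × 10.9 / [3540 × (1 + 0.0407 × 10.9)] = 1.96×10^7 / 5110 = 3835 m³.
With mixed-liquor wasting, θ_c = V/Q_w, so Q_w = V/θ_c = 3835/10.9 = 351.8 m³/d.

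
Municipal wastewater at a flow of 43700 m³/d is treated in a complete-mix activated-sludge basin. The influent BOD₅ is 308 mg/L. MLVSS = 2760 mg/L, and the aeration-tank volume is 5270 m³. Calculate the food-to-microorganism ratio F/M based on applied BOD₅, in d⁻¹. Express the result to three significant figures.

F/M ≈ 0.925 d⁻¹

F/M = applied load / biomass = Q·S₀/(V·X) = 43700 × 308 / (5270 × 2760) = 0.9254 d⁻¹.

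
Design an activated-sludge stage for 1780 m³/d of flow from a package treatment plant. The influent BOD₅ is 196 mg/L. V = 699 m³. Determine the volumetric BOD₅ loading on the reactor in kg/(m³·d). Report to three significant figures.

Applied BOD₅ load per unit volume = Q·S₀/V = (1780 × 196/1000)/699.0 = 0.4991 kg BOD₅·m⁻³·d⁻¹.

L_v ≈ 0.499 kg BOD₅/(m³·d)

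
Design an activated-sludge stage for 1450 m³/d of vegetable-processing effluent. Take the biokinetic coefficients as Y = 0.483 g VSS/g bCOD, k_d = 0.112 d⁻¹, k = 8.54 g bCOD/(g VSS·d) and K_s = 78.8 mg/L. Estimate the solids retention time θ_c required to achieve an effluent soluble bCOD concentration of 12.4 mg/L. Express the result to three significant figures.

From 1/θ_c = Y·k·S/(K_s + S) − k_d: Y·k·S/(K_s+S) = 0.483 × 8.54 × 12.4 / (78.8 + 12.4) = 0.5608 d⁻¹.
Then 1/θ_c = μ − k_d = 0.5608 − 0.112 = 0.4488 d⁻¹, giving θ_c = 2.228 d.

θ_c ≈ 2.23 d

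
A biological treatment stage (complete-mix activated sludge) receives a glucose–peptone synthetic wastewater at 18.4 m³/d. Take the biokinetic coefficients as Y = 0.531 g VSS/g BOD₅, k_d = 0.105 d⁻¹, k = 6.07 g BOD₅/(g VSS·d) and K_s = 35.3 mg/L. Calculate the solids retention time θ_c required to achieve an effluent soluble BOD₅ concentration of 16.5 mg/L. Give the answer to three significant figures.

From 1/θ_c = Y·k·S/(K_s + S) − k_d: Y·k·S/(K_s+S) = 0.531 × 6.07 × 16.5 / (35.3 + 16.5) = 1.027 d⁻¹.
Then 1/θ_c = μ − k_d = 1.027 − 0.105 = 0.9217 d⁻¹, giving θ_c = 1.085 d.

θ_c ≈ 1.08 d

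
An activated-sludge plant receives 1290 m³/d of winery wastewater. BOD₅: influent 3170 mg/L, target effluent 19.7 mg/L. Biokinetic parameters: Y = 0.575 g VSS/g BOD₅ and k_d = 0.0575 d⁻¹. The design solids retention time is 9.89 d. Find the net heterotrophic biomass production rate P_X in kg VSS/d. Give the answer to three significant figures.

Y_obs = Y / (1 + k_d θ_c) = 0.575 / (1 + 0.0575 × 9.89) = 0.575 / 1.569 = 0.3666.
Mass of BOD₅ removed per day: Q(S₀ − S) = 1290 × 3150 g/m³ = 4064 kg/d.
So the net sludge growth is P_X = 0.3666 × 4064 = 1490 kg VSS/d.

P_X ≈ 1490 kg VSS/d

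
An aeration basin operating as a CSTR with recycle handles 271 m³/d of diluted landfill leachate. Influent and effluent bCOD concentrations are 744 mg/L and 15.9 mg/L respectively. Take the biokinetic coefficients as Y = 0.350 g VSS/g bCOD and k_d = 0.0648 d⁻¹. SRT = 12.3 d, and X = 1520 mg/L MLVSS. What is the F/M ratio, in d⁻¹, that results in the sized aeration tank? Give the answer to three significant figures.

Steady-state biomass mass balance: V·X·(1 + k_d·θ_c) = Y·Q·(S₀ − S)·θ_c, so V = 0.350 × 271 × (744 − 15.9) × 12.3 / [1520 × (1 + 0.0648 × 12.3)] = 8.49×10^5 / 2732 = 311.0 m³.
Food-to-microorganism ratio F/M = Q S₀ / (V X) = 271 × 744 / (311.0 × 1520) = 0.4265 d⁻¹.

F/M ≈ 0.427 d⁻¹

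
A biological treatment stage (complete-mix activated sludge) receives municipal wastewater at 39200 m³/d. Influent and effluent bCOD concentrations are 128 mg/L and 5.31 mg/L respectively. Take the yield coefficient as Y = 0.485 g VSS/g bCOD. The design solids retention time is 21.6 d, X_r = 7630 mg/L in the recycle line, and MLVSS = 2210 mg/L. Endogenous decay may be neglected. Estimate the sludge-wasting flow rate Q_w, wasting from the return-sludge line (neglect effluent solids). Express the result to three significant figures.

With k_d = 0 the design equation reduces to V = Y Q (S₀−S) θ_c / X = 0.485 × 39200 × (128 − 5.31) × 21.6 / 2210 = 22798 m³.
Wasting from the return line (neglecting effluent solids): Q_w = V·X / (θ_c·X_r) = 22798 × 2210 / (21.6 × 7630) = 305.7 m³/d.

Q_w ≈ 306 m³/d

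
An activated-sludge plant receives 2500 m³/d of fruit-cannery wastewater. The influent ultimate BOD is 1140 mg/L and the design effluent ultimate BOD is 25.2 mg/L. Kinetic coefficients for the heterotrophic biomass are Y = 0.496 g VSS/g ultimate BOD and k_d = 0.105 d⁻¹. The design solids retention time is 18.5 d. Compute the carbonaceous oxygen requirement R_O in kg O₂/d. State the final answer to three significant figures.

The observed yield is Y_obs = Y/(1 + k_d·θ_c) = 0.496 / (1 + 0.105 × 18.5) = 0.496 / 2.942 = 0.1686 g VSS per g ultimate BOD removed.
Q·(S₀ − S) = 2500 × (1140 − 25.2) × 10⁻³ = 2787 kg/d removed.
P_X = Y_obs·Q·(S₀ − S) = 0.1686 × 2787 = 469.8 kg VSS/d.
Carbonaceous O₂ demand = substrate oxidised − cell-mass equivalent = 2787 − 1.42 × 469.8 = 2120 kg O₂/d.

R_O ≈ 2120 kg O₂/d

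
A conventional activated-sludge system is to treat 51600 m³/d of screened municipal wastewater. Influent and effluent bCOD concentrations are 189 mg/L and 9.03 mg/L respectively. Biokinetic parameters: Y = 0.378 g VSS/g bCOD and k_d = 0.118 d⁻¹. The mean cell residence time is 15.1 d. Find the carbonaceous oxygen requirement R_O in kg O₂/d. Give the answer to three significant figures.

R_O ≈ 7490 kg O₂/d

Correct the yield for decay: Y_obs = Y/(1 + k_d θ_c) = 0.378 / (1 + 0.118 × 15.1) = 0.378 / 2.782 = 0.1359.
ΔS = 189 − 9.03 = 180.0 mg/L, so the substrate removal rate is 51600 × 180.0/1000 = 9286 kg bCOD/d.
Biomass synthesised: P_X = Y_obs × 9286 = 1262 kg VSS/d.
R_O = Q·(S₀ − S) − 1.42·P_X = 9286 − 1.42 × 1262 = 7495 kg O₂/d.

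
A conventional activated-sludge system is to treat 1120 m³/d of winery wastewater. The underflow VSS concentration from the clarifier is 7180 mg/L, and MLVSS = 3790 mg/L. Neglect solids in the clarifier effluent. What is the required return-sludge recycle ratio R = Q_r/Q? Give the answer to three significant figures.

Solids balance on the clarifier gives (1+R)X = R·X_r, so R = X/(X_r − X) = 3790 / (7180 − 3790) = 1.118.

R ≈ 1.12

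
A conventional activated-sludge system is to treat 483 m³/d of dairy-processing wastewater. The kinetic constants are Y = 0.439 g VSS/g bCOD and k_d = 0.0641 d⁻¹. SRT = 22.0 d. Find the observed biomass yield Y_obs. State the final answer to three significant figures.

Y_obs ≈ 0.182 g VSS/g bCOD

Observed yield with endogenous decay: Y_obs = Y / (1 + k_d·θ_c) = 0.439 / (1 + 0.0641 × 22.0) = 0.439 / 2.410 = 0.1821 g VSS/g bCOD.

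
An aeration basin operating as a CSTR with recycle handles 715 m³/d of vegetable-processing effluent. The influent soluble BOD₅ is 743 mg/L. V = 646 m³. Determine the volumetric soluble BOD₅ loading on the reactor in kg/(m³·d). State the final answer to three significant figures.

L_v = Q S₀ / V = 715 × 743 × 10⁻³ / 646.0 = 0.8224 kg/(m³·d).

L_v ≈ 0.822 kg soluble BOD₅/(m³·d)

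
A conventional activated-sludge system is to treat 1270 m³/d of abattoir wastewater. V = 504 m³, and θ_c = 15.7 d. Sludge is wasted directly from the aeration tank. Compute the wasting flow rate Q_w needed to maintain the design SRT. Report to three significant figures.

Q_w ≈ 32.1 m³/d

Wasting from the aeration tank: Q_w = V / θ_c = 504.0 / 15.7 = 32.10 m³/d.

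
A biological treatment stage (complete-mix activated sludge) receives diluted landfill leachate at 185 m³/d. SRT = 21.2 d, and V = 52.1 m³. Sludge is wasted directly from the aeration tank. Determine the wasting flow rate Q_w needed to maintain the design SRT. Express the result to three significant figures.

Q_w ≈ 2.46 m³/d

For wasting at MLVSS concentration, Q_w = V/θ_c = 52.10/21.2 = 2.458 m³/d.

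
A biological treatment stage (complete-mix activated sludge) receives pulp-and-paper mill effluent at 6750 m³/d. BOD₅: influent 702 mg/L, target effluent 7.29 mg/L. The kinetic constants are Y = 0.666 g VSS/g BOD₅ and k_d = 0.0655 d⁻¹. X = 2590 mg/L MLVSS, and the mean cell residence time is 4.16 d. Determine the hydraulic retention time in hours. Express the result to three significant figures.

From the SRT design equation V = Y Q (S₀−S) θ_c / [X (1 + k_d θ_c)] = 0.666 × 6750 × (702 − 7.29) × 4.16 / [2590 × (1 + 0.0655 × 4.16)] = 1.3×10^7 / 3296 = 3942 m³.
τ = V/Q = 3942/6750 = 0.5840 d, or 14.02 h.

τ ≈ 14.0 h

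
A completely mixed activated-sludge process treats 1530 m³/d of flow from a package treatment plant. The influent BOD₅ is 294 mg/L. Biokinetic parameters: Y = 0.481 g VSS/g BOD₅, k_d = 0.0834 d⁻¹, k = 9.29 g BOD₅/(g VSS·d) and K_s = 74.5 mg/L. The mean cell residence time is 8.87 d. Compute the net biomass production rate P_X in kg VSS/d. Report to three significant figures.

P_X ≈ 123 kg VSS/d

For a completely mixed reactor with recycle the Lawrence–McCarty relation gives S = K_s·(1 + k_d·θ_c) / [θ_c·(Y·k − k_d) − 1] = 74.5 × (1 + 0.0834 × 8.87) / [8.87 × (0.481 × 9.29 − 0.0834) − 1] = 129.6 / 37.90 = 3.420 mg/L.
Observed yield with endogenous decay: Y_obs = Y / (1 + k_d·θ_c) = 0.481 / (1 + 0.0834 × 8.87) = 0.481 / 1.740 = 0.2765 g VSS/g BOD₅.
Substrate removed = Q·(S₀ − S) = 1530 m³/d × (294 − 3.42) g/m³ = 4.45×10^5 g/d = 444.6 kg/d.
Biomass produced: P_X = Y_obs·Q·ΔS = 0.2765 × 444.6 ≈ 122.9 kg VSS/d.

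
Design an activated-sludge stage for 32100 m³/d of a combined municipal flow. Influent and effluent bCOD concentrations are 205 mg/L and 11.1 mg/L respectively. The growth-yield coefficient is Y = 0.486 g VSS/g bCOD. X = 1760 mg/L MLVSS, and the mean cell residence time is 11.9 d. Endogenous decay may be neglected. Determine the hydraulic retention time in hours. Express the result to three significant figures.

Biomass mass balance (decay neglected): V·X = Y·Q·(S₀ − S)·θ_c, so V = 0.486 × 32100 × (205 − 11.1) × 11.9 / 1760 = 20453 m³.
τ = V/Q = 20453/32100 = 0.6372 d, or 15.29 h.

τ ≈ 15.3 h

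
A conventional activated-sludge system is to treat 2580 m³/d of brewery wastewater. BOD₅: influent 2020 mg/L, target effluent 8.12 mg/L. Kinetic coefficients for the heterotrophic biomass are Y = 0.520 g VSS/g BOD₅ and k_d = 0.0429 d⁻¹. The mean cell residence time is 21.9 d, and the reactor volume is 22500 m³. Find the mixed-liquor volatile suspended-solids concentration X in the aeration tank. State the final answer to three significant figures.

X ≈ 1350 mg/L

From V·X·(1 + k_d·θ_c) = Y·Q·(S₀ − S)·θ_c: X = 0.520 × 2580 × (2020 − 8.12) × 21.9 / [22500 × (1 + 0.0429 × 21.9)] = 1355 mg/L.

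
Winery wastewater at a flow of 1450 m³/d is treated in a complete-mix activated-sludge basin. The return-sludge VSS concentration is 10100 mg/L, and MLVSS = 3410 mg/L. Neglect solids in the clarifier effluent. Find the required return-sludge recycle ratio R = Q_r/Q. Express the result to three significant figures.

R ≈ 0.510

Mass balance around the secondary clarifier (neglecting effluent solids): R = X / (X_r − X) = 3410 / (10100 − 3410) = 0.5097.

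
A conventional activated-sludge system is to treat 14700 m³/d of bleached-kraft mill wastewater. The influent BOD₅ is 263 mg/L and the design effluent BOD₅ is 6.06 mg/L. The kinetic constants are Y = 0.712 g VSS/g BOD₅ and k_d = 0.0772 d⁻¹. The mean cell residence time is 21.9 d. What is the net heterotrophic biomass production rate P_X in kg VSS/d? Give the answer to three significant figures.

P_X ≈ 999 kg VSS/d

The observed yield is Y_obs = Y/(1 + k_d·θ_c) = 0.712 / (1 + 0.0772 × 21.9) = 0.712 / 2.691 = 0.2646 g VSS per g BOD₅ removed.
Q·(S₀ − S) = 14700 × (263 − 6.06) × 10⁻³ = 3777 kg/d removed.
Net biomass production P_X = Y_obs × Q·(S₀ − S) = 0.2646 × 3777 = 999.5 kg VSS/d.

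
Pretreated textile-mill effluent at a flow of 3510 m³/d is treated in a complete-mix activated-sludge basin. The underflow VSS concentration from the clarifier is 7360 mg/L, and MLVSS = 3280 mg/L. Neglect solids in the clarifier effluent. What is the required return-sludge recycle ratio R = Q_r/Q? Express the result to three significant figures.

Mass balance around the secondary clarifier (neglecting effluent solids): R = X / (X_r − X) = 3280 / (7360 − 3280) = 0.8039.

R ≈ 0.804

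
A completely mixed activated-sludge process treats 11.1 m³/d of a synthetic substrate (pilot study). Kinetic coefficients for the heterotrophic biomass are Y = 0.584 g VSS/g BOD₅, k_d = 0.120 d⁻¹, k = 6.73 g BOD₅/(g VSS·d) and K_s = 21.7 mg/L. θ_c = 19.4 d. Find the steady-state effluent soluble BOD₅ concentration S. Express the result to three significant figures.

S ≈ 0.990 mg/L

From the Monod/SRT balance for a CMAS, S = K_s·(1+k_d θ_c)/[θ_c·(Y k − k_d) − 1] = 21.7 × (1 + 0.120 × 19.4) / [19.4 × (0.584 × 6.73 − 0.120) − 1] = 72.22 / 72.92 = 0.9904 mg/L.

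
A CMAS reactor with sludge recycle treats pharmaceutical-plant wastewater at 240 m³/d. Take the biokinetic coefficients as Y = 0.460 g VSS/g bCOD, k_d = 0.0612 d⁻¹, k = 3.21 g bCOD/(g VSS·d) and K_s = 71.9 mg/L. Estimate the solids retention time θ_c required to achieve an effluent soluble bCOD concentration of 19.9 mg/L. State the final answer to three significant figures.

θ_c ≈ 3.86 d

Specific growth rate at S = 19.9 mg/L: μ = YkS/(K_s+S) = 0.460·3.21·19.9/(71.9+19.9) = 0.3201 d⁻¹.
1/θ_c = 0.3201 − 0.0612 = 0.2589 d⁻¹, so θ_c = 3.863 d.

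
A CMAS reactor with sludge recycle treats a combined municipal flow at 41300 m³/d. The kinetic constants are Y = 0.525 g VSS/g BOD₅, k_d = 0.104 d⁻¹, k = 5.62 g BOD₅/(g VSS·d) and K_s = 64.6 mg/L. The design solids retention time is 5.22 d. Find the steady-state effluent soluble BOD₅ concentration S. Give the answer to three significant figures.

S ≈ 7.19 mg/L

For a completely mixed reactor with recycle the Lawrence–McCarty relation gives S = K_s·(1 + k_d·θ_c) / [θ_c·(Y·k − k_d) − 1] = 64.6 × (1 + 0.104 × 5.22) / [5.22 × (0.525 × 5.62 − 0.104) − 1] = 99.67 / 13.86 = 7.192 mg/L.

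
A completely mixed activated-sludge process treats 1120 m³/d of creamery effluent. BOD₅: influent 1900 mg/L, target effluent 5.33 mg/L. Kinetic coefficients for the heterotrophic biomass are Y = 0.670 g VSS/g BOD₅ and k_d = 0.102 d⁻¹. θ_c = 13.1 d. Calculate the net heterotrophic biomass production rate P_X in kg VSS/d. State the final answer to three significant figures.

Observed yield with endogenous decay: Y_obs = Y / (1 + k_d·θ_c) = 0.670 / (1 + 0.102 × 13.1) = 0.670 / 2.336 = 0.2868 g VSS/g BOD₅.
ΔS = 1900 − 5.33 = 1895 mg/L, so the substrate removal rate is 1120 × 1895/1000 = 2122 kg BOD₅/d.
Biomass produced: P_X = Y_obs·Q·ΔS = 0.2868 × 2122 ≈ 608.6 kg VSS/d.

P_X ≈ 609 kg VSS/d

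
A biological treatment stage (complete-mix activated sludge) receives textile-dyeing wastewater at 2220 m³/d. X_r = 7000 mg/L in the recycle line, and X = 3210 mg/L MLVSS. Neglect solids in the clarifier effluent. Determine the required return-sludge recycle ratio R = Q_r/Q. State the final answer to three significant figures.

R ≈ 0.847

Solids balance on the clarifier gives (1+R)X = R·X_r, so R = X/(X_r − X) = 3210 / (7000 − 3210) = 0.8470.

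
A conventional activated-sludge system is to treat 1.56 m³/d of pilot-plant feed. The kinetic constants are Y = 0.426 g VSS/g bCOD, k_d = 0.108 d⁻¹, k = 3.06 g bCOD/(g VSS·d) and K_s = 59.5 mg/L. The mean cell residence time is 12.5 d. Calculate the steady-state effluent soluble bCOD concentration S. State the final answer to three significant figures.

For a completely mixed reactor with recycle the Lawrence–McCarty relation gives S = K_s·(1 + k_d·θ_c) / [θ_c·(Y·k − k_d) − 1] = 59.5 × (1 + 0.108 × 12.5) / [12.5 × (0.426 × 3.06 − 0.108) − 1] = 139.8 / 13.94 = 10.03 mg/L.

S ≈ 10.0 mg/L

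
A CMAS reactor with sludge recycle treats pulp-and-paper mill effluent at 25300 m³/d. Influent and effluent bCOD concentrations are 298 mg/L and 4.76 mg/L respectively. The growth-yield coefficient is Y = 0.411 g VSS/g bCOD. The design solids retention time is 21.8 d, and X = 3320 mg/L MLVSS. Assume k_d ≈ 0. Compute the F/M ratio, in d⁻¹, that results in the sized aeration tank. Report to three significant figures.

F/M ≈ 0.113 d⁻¹

V·X = Y·Q·ΔS·θ_c gives V = 0.411 × 25300 × (298 − 4.76) × 21.8 / 3320 = 20022 m³.
Food-to-microorganism ratio F/M = Q S₀ / (V X) = 25300 × 298 / (20022 × 3320) = 0.1134 d⁻¹.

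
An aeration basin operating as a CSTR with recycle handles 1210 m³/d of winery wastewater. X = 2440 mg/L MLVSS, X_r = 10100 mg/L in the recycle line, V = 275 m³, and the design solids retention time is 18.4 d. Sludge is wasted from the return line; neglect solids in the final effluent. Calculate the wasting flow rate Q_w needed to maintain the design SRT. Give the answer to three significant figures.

Wasting from the return line (neglecting effluent solids): Q_w = V·X / (θ_c·X_r) = 275.0 × 2440 / (18.4 × 10100) = 3.611 m³/d.

Q_w ≈ 3.61 m³/d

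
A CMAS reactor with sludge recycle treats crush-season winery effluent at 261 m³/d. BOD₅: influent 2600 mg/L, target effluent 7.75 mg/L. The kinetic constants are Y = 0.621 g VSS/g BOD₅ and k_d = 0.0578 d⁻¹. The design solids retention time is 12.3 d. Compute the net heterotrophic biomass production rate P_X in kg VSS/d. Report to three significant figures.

P_X ≈ 246 kg VSS/d

Y_obs = Y / (1 + k_d θ_c) = 0.621 / (1 + 0.0578 × 12.3) = 0.621 / 1.711 = 0.3630.
Mass of BOD₅ removed per day: Q(S₀ − S) = 261 × 2592 g/m³ = 676.6 kg/d.
P_X = Y_obs · Q(S₀ − S) = 0.3630 × 676.6 = 245.6 kg VSS/d.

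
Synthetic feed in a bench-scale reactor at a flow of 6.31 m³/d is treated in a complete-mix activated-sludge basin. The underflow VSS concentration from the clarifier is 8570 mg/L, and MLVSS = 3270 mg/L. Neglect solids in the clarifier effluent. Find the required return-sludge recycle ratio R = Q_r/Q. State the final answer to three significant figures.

R = Q_r/Q = X/(X_r − X) = 3270 / (8570 − 3270) = 0.6170.

R ≈ 0.617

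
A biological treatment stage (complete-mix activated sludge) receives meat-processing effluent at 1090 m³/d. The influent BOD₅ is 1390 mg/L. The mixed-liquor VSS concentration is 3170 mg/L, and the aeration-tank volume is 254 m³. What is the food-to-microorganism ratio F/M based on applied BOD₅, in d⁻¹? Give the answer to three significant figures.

F/M ≈ 1.88 d⁻¹

Food-to-microorganism ratio F/M = Q S₀ / (V X) = 1090 × 1390 / (254.0 × 3170) = 1.882 d⁻¹.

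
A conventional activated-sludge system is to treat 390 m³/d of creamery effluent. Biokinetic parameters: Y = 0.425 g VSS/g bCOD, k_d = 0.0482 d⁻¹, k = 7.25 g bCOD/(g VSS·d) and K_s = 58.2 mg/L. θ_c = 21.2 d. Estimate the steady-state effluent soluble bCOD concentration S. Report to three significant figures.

S ≈ 1.86 mg/L

For a completely mixed reactor with recycle the Lawrence–McCarty relation gives S = K_s·(1 + k_d·θ_c) / [θ_c·(Y·k − k_d) − 1] = 58.2 × (1 + 0.0482 × 21.2) / [21.2 × (0.425 × 7.25 − 0.0482) − 1] = 117.7 / 63.30 = 1.859 mg/L.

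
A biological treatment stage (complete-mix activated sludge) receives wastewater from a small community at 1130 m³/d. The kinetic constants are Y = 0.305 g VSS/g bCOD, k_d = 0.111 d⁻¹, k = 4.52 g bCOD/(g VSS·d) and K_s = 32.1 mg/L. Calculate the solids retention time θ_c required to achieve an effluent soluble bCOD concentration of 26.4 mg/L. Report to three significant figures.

From 1/θ_c = Y·k·S/(K_s + S) − k_d: Y·k·S/(K_s+S) = 0.305 × 4.52 × 26.4 / (32.1 + 26.4) = 0.6221 d⁻¹.
1/θ_c = 0.6221 − 0.111 = 0.5111 d⁻¹, so θ_c = 1.956 d.

θ_c ≈ 1.96 d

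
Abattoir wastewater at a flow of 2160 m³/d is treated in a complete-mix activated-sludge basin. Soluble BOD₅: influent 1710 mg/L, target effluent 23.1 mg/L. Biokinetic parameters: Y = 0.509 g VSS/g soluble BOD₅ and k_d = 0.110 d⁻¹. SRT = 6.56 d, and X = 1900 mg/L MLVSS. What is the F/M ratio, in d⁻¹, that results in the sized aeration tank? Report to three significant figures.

From the SRT design equation V = Y Q (S₀−S) θ_c / [X (1 + k_d θ_c)] = 0.509 × 2160 × (1710 − 23.1) × 6.56 / [1900 × (1 + 0.110 × 6.56)] = 1.22×10^7 / 3271 = 3719 m³.
F/M = applied load / biomass = Q·S₀/(V·X) = 2160 × 1710 / (3719 × 1900) = 0.5227 d⁻¹.

F/M ≈ 0.523 d⁻¹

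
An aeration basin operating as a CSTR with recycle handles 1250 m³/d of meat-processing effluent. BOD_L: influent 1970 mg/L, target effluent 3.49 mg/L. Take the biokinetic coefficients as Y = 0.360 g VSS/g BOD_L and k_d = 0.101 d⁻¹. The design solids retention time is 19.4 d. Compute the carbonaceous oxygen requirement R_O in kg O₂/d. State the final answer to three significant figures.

R_O ≈ 2030 kg O₂/d

Observed yield with endogenous decay: Y_obs = Y / (1 + k_d·θ_c) = 0.360 / (1 + 0.101 × 19.4) = 0.360 / 2.959 = 0.1216 g VSS/g BOD_L.
Q·(S₀ − S) = 1250 × (1970 − 3.49) × 10⁻³ = 2458 kg/d removed.
Biomass synthesised: P_X = Y_obs × 2458 = 299.0 kg VSS/d.
R_O = Q·(S₀ − S) − 1.42·P_X = 2458 − 1.42 × 299.0 = 2034 kg O₂/d.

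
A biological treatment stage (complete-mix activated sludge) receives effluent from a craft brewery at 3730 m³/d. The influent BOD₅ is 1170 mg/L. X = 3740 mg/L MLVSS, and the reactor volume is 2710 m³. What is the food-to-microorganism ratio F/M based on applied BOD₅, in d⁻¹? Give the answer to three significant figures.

F/M ≈ 0.431 d⁻¹

F/M = applied load / biomass = Q·S₀/(V·X) = 3730 × 1170 / (2710 × 3740) = 0.4306 d⁻¹.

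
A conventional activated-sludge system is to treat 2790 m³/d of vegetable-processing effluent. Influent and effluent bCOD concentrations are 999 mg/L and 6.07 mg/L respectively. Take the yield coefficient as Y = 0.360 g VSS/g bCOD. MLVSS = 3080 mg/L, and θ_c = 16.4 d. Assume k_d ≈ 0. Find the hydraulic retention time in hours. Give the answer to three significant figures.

τ ≈ 45.7 h

With k_d = 0 the design equation reduces to V = Y Q (S₀−S) θ_c / X = 0.360 × 2790 × (999 − 6.07) × 16.4 / 3080 = 5310 m³.
Hydraulic retention time τ = V/Q = 5310 / 2790 = 1.903 d = 45.68 h.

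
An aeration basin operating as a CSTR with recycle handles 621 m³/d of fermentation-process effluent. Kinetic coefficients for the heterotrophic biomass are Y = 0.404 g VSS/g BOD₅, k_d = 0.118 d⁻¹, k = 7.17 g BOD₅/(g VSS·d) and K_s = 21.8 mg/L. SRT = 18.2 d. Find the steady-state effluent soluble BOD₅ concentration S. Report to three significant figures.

S ≈ 1.38 mg/L

For a completely mixed reactor with recycle the Lawrence–McCarty relation gives S = K_s·(1 + k_d·θ_c) / [θ_c·(Y·k − k_d) − 1] = 21.8 × (1 + 0.118 × 18.2) / [18.2 × (0.404 × 7.17 − 0.118) − 1] = 68.62 / 49.57 = 1.384 mg/L.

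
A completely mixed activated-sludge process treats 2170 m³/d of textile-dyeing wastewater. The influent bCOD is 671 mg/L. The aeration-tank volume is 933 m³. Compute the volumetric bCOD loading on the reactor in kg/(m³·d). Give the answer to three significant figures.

Applied bCOD load per unit volume = Q·S₀/V = (2170 × 671/1000)/933.0 = 1.561 kg bCOD·m⁻³·d⁻¹.

L_v ≈ 1.56 kg bCOD/(m³·d)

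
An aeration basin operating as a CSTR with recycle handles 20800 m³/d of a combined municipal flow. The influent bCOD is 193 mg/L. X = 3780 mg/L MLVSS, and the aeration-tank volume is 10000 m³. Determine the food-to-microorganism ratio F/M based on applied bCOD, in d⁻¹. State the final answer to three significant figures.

F/M ≈ 0.106 d⁻¹

F/M = applied load / biomass = Q·S₀/(V·X) = 20800 × 193 / (10000 × 3780) = 0.1062 d⁻¹.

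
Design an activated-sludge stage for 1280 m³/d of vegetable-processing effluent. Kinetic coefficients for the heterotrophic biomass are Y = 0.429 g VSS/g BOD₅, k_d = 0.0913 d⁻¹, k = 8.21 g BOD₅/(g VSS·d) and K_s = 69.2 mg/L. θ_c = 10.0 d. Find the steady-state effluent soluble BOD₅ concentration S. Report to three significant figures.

S ≈ 3.97 mg/L

Effluent substrate depends only on kinetics and SRT: S = K_s(1 + k_d θ_c) / [θ_c(Yk − k_d) − 1] = 69.2 × (1 + 0.0913 × 10.0) / [10.0 × (0.429 × 8.21 − 0.0913) − 1] = 132.4 / 33.31 = 3.974 mg/L.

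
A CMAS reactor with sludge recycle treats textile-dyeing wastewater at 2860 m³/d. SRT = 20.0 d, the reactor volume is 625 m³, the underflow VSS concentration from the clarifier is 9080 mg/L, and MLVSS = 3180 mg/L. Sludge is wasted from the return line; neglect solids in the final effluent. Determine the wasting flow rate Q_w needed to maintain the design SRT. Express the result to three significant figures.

θ_c = V·X/(Q_w·X_r) when wasting from the recycle, so Q_w = V·X/(θ_c·X_r) = 625.0 × 3180 / (20.0 × 9080) = 10.94 m³/d.

Q_w ≈ 10.9 m³/d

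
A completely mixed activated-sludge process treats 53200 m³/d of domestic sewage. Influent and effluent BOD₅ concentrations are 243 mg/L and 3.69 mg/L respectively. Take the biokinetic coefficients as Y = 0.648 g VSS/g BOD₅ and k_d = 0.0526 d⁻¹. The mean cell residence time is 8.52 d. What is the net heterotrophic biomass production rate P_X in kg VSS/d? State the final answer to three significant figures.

P_X ≈ 5700 kg VSS/d

Y_obs = Y / (1 + k_d θ_c) = 0.648 / (1 + 0.0526 × 8.52) = 0.648 / 1.448 = 0.4475.
Substrate removed = Q·(S₀ − S) = 53200 m³/d × (243 − 3.69) g/m³ = 1.27×10^7 g/d = 12731 kg/d.
So the net sludge growth is P_X = 0.4475 × 12731 = 5697 kg VSS/d.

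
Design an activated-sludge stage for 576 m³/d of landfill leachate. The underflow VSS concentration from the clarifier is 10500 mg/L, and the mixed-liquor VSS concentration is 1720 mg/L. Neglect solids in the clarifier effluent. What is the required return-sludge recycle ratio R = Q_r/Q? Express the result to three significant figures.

R ≈ 0.196

Solids balance on the clarifier gives (1+R)X = R·X_r, so R = X/(X_r − X) = 1720 / (10500 − 1720) = 0.1959.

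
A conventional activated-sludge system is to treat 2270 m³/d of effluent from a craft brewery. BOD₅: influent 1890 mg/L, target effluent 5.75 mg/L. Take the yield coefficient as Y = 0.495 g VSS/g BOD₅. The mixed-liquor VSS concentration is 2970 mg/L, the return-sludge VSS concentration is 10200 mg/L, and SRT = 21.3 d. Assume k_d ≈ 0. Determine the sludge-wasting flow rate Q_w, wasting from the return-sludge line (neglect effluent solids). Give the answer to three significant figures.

Q_w ≈ 208 m³/d

Biomass mass balance (decay neglected): V·X = Y·Q·(S₀ − S)·θ_c, so V = 0.495 × 2270 × (1890 − 5.75) × 21.3 / 2970 = 15184 m³.
θ_c = V·X/(Q_w·X_r) when wasting from the recycle, so Q_w = V·X/(θ_c·X_r) = 15184 × 2970 / (21.3 × 10200) = 207.6 m³/d.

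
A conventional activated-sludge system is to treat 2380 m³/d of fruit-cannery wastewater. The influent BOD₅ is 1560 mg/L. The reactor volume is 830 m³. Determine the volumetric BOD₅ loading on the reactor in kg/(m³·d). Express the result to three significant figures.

L_v ≈ 4.47 kg BOD₅/(m³·d)

Volumetric loading L_v = Q·S₀ / V = 2380 × 1560 g/m³ / 830.0 m³ = 4473 g/(m³·d) = 4.473 kg BOD₅/(m³·d).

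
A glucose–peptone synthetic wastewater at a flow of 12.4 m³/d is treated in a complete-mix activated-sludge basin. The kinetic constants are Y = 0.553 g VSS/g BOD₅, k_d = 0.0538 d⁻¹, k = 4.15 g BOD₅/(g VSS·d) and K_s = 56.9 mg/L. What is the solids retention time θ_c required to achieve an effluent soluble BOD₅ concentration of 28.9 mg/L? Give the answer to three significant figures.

At the target effluent, Y k S/(K_s+S) = 0.553×4.15×28.9/85.80 = 0.7730 d⁻¹.
Then 1/θ_c = μ − k_d = 0.7730 − 0.0538 = 0.7192 d⁻¹, giving θ_c = 1.390 d.

θ_c ≈ 1.39 d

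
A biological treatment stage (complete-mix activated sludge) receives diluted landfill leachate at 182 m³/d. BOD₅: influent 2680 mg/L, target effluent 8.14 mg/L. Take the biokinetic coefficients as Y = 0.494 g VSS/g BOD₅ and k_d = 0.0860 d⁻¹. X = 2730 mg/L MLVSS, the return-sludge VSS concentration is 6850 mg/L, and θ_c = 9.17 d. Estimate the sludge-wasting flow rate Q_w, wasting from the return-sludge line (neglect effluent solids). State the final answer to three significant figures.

Q_w ≈ 19.6 m³/d

From the SRT design equation V = Y Q (S₀−S) θ_c / [X (1 + k_d θ_c)] = 0.494 × 182 × (2680 − 8.14) × 9.17 / [2730 × (1 + 0.0860 × 9.17)] = 2.2×10^6 / 4883 = 451.1 m³.
Q_w = (V·X)/(θ_c X_r) = 451.1 × 2730 / (9.17 × 6850) = 19.61 m³/d.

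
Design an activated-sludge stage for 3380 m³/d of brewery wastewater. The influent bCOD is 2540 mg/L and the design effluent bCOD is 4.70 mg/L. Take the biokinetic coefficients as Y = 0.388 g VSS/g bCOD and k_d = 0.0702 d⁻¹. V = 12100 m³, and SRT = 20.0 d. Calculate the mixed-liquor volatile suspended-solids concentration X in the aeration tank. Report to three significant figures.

X ≈ 2290 mg/L

From V·X·(1 + k_d·θ_c) = Y·Q·(S₀ − S)·θ_c: X = 0.388 × 3380 × (2540 − 4.70) × 20.0 / [12100 × (1 + 0.0702 × 20.0)] = 2286 mg/L.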